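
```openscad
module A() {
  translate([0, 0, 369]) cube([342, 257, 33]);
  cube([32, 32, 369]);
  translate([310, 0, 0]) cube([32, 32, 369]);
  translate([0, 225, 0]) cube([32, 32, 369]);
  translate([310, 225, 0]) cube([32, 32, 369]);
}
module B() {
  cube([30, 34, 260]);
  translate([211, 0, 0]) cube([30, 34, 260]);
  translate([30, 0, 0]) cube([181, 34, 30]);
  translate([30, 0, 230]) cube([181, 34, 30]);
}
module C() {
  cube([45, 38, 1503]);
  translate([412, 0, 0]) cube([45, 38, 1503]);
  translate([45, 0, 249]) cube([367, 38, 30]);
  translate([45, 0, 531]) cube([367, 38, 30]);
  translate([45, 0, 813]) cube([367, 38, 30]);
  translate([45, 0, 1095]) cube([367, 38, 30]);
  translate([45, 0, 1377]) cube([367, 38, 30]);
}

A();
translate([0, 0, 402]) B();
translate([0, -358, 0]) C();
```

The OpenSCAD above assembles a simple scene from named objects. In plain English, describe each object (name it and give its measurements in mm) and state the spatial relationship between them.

A is a four-legged stool. The seat is a 342×257×33 mm slab whose top surface is at z = 402 mm; four square legs, each 32×32 mm in cross-section, run from the floor (z = 0) to the underside of the seat, each flush with a corner of the seat.

B is a rectangular picture frame lying in the x–z plane (depth along y). The opening is 181 mm wide (x) by 200 mm tall (z), surrounded by a border 30 mm wide on all four sides. The frame is 34 mm deep and is made of two full-height vertical stiles with two horizontal rails fitted between them.

C is a straight ladder. Two 45×38 mm vertical rails, 1503 mm tall, stand 457 mm apart (outside-to-outside) with their front faces coplanar on the −y side. 5 rungs, each 38 mm deep and 30 mm tall, span between the inner faces of the rails, front faces flush with the rails. The lowest rung's underside is at z = 249 mm and rungs are spaced 282 mm apart (underside to underside).

The picture frame is on top of the stool. The ladder is on the floor beside the stool on its −y side.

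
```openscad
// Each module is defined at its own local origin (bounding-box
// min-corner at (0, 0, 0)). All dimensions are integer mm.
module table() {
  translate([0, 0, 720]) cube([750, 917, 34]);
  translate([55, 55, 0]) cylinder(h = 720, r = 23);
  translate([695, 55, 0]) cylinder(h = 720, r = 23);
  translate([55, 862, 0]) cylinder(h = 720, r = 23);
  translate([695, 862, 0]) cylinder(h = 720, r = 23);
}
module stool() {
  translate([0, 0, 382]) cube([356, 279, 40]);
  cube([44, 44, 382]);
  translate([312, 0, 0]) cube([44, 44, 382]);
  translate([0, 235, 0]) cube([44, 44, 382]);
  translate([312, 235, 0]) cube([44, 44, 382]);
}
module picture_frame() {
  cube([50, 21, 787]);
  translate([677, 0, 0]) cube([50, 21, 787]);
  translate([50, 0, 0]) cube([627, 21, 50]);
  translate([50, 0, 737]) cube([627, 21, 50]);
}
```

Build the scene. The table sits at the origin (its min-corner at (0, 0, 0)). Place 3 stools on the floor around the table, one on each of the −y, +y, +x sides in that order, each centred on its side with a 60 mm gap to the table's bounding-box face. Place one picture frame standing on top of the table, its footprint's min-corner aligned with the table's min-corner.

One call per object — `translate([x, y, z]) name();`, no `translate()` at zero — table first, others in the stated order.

table();
translate([197, -339, 0]) stool();
translate([197, 977, 0]) stool();
translate([810, 319, 0]) stool();
translate([0, 0, 754]) picture_frame();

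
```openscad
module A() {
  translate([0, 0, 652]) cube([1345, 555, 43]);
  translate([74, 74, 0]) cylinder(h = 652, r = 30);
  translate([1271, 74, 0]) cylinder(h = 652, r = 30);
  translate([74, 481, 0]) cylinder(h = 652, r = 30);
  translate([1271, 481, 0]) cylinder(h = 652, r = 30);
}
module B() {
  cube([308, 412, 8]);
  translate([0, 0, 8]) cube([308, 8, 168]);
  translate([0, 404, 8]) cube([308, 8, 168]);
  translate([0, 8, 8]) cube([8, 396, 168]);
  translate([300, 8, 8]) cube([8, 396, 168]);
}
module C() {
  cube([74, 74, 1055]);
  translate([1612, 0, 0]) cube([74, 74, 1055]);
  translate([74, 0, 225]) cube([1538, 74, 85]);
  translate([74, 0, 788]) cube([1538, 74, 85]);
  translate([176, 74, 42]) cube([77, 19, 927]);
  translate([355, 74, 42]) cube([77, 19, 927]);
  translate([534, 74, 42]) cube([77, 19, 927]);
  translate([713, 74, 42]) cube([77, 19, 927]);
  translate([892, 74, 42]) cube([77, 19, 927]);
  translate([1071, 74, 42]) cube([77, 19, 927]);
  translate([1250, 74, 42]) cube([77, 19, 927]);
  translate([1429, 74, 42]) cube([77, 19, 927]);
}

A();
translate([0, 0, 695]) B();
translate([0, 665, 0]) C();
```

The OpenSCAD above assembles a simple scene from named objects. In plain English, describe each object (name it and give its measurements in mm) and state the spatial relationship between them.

A is a table with a 1345×555 mm rectangular top, 43 mm thick, top surface at z = 695 mm, supported by four round legs of 60 mm diameter, each leg's bounding box inset 44 mm from the nearest pair of top edges, running from the floor.

B is an open-topped rectangular box: outside dimensions 308×412×176 mm, with a uniform wall and base thickness of 8 mm. The base is a full 308×412 slab on the floor; four walls sit on top of the base. The front and back walls (the −y and +y sides) span the full width; the two side walls fit between them.

C is a fence section. Two 74×74 mm posts, 1055 mm tall, stand on the floor with a clear span of 1538 mm between their inner faces. Two horizontal rails of 74×85 mm section span the gap between the posts with their undersides at z = 225 mm and z = 788 mm, flush with the posts' −y face. 8 pickets, each 77 mm wide, 19 mm thick and 927 mm tall, are fixed to the +y face of the rails with their bottoms at z = 42 mm, evenly spaced across the span with equal gaps (rounded down to the nearest mm) at the −x end and between each pair — any rounding remainder accumulates at the +x end.

The open box is on top of the table. The fence section is on the floor beside the table on its +y side.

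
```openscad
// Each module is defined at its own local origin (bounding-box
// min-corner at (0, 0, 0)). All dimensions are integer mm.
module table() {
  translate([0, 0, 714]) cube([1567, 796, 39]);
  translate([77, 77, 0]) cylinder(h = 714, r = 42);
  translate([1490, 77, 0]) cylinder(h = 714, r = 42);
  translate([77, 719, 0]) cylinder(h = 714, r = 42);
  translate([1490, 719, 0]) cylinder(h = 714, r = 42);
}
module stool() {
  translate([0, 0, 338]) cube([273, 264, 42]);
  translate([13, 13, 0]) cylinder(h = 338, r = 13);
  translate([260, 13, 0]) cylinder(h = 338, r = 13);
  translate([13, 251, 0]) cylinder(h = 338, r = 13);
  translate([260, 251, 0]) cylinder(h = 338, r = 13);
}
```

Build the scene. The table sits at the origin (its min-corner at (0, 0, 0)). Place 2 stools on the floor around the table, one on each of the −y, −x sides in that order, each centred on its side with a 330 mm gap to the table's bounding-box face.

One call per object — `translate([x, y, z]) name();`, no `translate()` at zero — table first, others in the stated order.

table();
translate([647, -594, 0]) stool();
translate([-603, 266, 0]) stool();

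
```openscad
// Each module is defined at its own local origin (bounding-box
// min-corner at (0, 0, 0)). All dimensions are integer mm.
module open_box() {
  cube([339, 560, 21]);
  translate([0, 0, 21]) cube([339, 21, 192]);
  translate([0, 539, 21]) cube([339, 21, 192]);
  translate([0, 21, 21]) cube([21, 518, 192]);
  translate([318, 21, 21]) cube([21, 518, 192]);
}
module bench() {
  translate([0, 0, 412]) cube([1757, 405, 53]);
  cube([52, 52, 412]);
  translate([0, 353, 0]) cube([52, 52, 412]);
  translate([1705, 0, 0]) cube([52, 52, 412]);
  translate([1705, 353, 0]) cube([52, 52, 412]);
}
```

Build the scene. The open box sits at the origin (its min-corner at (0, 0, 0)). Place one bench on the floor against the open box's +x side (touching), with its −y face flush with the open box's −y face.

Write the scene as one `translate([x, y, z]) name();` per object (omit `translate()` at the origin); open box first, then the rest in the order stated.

open_box();
translate([339, 0, 0]) bench();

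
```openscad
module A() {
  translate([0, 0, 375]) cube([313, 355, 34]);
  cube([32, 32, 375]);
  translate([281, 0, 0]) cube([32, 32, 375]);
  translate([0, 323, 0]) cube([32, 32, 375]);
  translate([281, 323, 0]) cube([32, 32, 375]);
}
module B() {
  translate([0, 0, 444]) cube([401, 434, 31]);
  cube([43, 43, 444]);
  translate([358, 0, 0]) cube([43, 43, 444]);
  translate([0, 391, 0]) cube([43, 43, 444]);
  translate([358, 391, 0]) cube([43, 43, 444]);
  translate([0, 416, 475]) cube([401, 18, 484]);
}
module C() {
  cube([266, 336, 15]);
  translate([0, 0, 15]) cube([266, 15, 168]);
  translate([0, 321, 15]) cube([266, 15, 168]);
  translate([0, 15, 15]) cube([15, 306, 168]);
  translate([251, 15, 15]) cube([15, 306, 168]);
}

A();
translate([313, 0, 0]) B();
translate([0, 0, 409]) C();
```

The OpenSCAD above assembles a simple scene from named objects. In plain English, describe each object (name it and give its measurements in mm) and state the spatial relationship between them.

A is a four-legged stool. The seat is 313×355 mm, 34 mm thick, top at z = 409 mm. It stands on four square legs, each 32×32 mm in cross-section, from z = 0 to the seat underside, each flush with a corner of the seat.

B is a chair. The seat is a 401×434×31 mm slab with its top at z = 475 mm, on four 43×43 mm corner legs (flush with the seat edges, standing on z = 0). A flat backrest 18 mm thick, 484 mm tall, spans the full seat width and rises from the seat top along its +y edge, rear face flush with the rear of the seat.

C is an open storage box with external size 266×336×183 mm and wall thickness 15 mm (the base is also 15 mm thick). The base covers the whole footprint; the four walls stand on the base, with the y-facing walls full-width and the x-facing walls fitting between their inner faces.

The chair is against the stool's +x side, with their −y faces flush. The open box is on top of the stool.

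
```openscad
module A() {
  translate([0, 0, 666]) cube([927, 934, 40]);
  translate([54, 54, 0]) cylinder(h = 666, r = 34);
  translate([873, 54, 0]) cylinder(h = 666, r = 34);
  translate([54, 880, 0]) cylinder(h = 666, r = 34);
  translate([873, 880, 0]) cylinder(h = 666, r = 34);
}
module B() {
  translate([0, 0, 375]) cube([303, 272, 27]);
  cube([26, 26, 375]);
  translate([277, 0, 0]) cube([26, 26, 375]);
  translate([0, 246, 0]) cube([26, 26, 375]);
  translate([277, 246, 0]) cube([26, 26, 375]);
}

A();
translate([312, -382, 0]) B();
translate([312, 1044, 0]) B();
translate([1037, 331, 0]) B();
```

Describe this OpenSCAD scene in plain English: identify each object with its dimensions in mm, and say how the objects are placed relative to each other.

A is a rectangular dining table. The top is 927×934×40 mm with its upper surface at z = 706 mm. It stands on four round legs of 68 mm diameter, each leg's bounding box inset 20 mm from the nearest pair of top edges, running from the floor to the underside of the top.

B is a four-legged stool. The seat is a 303×272×27 mm slab whose top surface is at z = 402 mm; four square legs, each 26×26 mm in cross-section, run from the floor (z = 0) to the underside of the seat, each flush with a corner of the seat.

Three stools sit around the table at the −y, +y, +x sides.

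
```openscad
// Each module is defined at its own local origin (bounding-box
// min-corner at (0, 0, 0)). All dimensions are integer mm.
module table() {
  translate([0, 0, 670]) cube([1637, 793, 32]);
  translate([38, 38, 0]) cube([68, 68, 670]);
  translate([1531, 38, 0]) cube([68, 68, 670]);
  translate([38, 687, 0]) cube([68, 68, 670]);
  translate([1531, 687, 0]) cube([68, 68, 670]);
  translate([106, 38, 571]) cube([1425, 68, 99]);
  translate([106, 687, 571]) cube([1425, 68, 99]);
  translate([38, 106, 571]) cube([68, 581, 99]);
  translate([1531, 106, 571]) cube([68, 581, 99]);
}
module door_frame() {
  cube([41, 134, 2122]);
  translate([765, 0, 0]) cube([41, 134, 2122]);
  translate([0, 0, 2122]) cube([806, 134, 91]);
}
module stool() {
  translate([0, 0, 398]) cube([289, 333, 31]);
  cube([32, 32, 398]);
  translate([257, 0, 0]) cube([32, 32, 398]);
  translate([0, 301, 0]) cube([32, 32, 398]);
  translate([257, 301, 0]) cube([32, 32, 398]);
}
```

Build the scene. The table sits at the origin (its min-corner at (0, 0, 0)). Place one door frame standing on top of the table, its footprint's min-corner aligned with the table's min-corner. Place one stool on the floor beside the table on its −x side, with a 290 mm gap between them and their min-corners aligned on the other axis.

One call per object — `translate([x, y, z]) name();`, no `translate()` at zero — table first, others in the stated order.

table();
translate([0, 0, 702]) door_frame();
translate([-579, 0, 0]) stool();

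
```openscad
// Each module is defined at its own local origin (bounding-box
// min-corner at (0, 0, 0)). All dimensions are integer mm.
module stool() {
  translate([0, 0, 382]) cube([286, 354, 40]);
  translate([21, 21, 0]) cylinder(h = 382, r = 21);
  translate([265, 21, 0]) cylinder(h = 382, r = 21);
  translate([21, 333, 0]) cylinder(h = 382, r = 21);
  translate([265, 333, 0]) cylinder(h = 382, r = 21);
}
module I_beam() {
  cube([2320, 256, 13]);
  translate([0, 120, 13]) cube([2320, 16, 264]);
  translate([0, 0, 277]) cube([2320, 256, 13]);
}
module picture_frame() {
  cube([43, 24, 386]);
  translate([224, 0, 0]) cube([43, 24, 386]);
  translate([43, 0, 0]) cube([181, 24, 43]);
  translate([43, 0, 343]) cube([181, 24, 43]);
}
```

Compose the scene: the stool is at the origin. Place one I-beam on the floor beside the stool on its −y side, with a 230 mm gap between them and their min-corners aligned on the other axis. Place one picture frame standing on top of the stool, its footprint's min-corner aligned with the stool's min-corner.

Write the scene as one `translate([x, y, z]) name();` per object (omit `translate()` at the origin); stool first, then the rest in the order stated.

stool();
translate([0, -486, 0]) I_beam();
translate([0, 0, 422]) picture_frame();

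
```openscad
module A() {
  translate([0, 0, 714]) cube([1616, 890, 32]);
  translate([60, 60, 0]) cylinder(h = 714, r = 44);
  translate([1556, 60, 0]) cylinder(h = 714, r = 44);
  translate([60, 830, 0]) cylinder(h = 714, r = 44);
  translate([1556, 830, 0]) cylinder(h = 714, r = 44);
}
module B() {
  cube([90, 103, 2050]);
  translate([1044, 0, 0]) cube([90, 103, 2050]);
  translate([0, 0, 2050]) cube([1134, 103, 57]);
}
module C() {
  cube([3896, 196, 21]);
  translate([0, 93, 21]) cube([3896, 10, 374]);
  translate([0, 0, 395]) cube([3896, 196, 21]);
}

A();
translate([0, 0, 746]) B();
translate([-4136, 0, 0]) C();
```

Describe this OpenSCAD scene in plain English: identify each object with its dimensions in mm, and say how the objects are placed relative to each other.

A is a table: top 1616 mm (x) × 890 mm (y), 32 mm thick, upper face at z = 746 mm, on four round legs of 88 mm diameter, each leg's bounding box inset 16 mm from the nearest pair of top edges, running from z = 0 to the bottom of the top.

B is a rectangular door frame: two vertical jambs of 90×103 mm section, 2050 mm tall, with a clear opening 954 mm wide between their inner faces. A header 57 mm tall and 103 mm deep lies on top of the jambs and spans the full outside width.

C is an I-beam lying along x, 3896 mm long. Overall section height 416 mm. Two flanges 196 mm wide (y) and 21 mm thick, one on the floor and one at the top; a web 10 mm thick runs between them, centred on the flange width.

The door frame is on top of the table. The I-beam is on the floor beside the table on its −x side.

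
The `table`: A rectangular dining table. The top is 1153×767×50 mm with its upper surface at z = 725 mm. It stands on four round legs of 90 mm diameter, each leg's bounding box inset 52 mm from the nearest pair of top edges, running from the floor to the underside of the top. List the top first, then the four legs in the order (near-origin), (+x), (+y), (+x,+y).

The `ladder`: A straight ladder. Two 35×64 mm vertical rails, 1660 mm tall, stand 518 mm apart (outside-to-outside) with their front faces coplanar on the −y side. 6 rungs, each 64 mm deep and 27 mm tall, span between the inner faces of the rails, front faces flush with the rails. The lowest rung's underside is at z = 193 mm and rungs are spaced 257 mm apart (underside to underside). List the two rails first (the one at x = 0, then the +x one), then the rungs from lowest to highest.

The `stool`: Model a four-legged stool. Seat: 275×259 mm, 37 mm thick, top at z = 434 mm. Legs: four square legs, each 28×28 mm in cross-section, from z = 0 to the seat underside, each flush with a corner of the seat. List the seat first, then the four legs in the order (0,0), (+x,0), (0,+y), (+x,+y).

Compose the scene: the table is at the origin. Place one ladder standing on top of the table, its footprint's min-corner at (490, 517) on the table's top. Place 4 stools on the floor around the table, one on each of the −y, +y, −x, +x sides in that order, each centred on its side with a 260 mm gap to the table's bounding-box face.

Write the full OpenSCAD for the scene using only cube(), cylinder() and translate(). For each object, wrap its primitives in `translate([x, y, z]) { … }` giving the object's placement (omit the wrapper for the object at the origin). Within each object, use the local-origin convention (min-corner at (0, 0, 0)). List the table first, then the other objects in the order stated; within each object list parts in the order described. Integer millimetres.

translate([0, 0, 675]) cube([1153, 767, 50]);
translate([97, 97, 0]) cylinder(h = 675, r = 45);
translate([1056, 97, 0]) cylinder(h = 675, r = 45);
translate([97, 670, 0]) cylinder(h = 675, r = 45);
translate([1056, 670, 0]) cylinder(h = 675, r = 45);
translate([490, 517, 725]) {
  cube([35, 64, 1660]);
  translate([483, 0, 0]) cube([35, 64, 1660]);
  translate([35, 0, 193]) cube([448, 64, 27]);
  translate([35, 0, 450]) cube([448, 64, 27]);
  translate([35, 0, 707]) cube([448, 64, 27]);
  translate([35, 0, 964]) cube([448, 64, 27]);
  translate([35, 0, 1221]) cube([448, 64, 27]);
  translate([35, 0, 1478]) cube([448, 64, 27]);
}
translate([439, -519, 0]) {
  translate([0, 0, 397]) cube([275, 259, 37]);
  cube([28, 28, 397]);
  translate([247, 0, 0]) cube([28, 28, 397]);
  translate([0, 231, 0]) cube([28, 28, 397]);
  translate([247, 231, 0]) cube([28, 28, 397]);
}
translate([439, 1027, 0]) {
  translate([0, 0, 397]) cube([275, 259, 37]);
  cube([28, 28, 397]);
  translate([247, 0, 0]) cube([28, 28, 397]);
  translate([0, 231, 0]) cube([28, 28, 397]);
  translate([247, 231, 0]) cube([28, 28, 397]);
}
translate([-535, 254, 0]) {
  translate([0, 0, 397]) cube([275, 259, 37]);
  cube([28, 28, 397]);
  translate([247, 0, 0]) cube([28, 28, 397]);
  translate([0, 231, 0]) cube([28, 28, 397]);
  translate([247, 231, 0]) cube([28, 28, 397]);
}
translate([1413, 254, 0]) {
  translate([0, 0, 397]) cube([275, 259, 37]);
  cube([28, 28, 397]);
  translate([247, 0, 0]) cube([28, 28, 397]);
  translate([0, 231, 0]) cube([28, 28, 397]);
  translate([247, 231, 0]) cube([28, 28, 397]);
}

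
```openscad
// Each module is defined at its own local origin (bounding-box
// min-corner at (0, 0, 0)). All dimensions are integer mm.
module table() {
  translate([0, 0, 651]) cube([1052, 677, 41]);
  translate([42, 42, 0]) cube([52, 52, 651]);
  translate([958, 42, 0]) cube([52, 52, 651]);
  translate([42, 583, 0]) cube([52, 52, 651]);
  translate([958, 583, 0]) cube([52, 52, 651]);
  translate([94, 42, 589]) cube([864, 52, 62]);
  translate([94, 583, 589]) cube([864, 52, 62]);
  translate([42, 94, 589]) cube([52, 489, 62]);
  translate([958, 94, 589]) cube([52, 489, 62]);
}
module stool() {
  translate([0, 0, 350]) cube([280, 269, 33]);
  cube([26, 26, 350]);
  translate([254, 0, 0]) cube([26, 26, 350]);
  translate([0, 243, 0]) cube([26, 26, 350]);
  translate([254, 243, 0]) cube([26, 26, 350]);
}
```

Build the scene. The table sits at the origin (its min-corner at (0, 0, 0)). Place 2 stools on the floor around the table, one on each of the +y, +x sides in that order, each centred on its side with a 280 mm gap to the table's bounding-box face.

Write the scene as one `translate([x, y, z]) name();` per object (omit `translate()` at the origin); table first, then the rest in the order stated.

table();
translate([386, 957, 0]) stool();
translate([1332, 204, 0]) stool();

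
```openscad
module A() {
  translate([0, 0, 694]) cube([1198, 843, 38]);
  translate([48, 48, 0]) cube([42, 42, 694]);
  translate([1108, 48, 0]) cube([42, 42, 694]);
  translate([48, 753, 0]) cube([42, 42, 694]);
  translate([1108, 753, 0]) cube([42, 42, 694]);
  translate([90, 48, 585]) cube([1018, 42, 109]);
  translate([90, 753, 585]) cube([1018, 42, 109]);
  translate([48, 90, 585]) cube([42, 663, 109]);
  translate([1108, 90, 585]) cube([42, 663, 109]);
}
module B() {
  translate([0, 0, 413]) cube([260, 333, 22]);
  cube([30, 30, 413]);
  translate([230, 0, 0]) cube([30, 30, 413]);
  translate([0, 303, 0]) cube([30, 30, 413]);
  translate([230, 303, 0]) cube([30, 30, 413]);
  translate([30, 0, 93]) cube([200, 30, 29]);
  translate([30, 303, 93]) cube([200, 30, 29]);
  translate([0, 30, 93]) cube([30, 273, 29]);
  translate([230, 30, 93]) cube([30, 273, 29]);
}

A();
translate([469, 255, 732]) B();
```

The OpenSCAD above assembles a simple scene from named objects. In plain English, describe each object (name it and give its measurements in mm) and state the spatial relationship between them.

A is a table: top 1198 mm (x) × 843 mm (y), 38 mm thick, upper face at z = 732 mm, on four 42×42 mm square legs, each inset 48 mm from the nearest pair of top edges, running from z = 0 to the bottom of the top. Four apron rails, 42 mm thick and 109 mm tall, run between adjacent legs with their top edges flush with the underside of the top and their outer faces flush with the legs' outer faces.

B is a four-legged stool. The seat is a 260×333×22 mm slab whose top surface is at z = 435 mm; four square legs, each 30×30 mm in cross-section, run from the floor (z = 0) to the underside of the seat, each flush with a corner of the seat. Four stretchers, 30 mm wide and 29 mm tall, connect adjacent legs with their undersides at z = 93 mm, each running between the inner faces of the legs it joins and aligned with the legs' outer faces on the other axis.

The stool is on top of the table, centred.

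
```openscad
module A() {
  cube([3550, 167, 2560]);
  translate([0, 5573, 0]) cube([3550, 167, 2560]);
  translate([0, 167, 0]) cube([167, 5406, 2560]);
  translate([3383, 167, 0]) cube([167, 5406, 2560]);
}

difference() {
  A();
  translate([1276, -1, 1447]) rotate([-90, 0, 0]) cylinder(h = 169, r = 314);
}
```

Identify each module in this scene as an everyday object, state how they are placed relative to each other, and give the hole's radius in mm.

The subtracted cylinder has r = 314 mm.

A is a house frame. The house frame has a circular hole through its front wall. The hole's radius is 314 mm.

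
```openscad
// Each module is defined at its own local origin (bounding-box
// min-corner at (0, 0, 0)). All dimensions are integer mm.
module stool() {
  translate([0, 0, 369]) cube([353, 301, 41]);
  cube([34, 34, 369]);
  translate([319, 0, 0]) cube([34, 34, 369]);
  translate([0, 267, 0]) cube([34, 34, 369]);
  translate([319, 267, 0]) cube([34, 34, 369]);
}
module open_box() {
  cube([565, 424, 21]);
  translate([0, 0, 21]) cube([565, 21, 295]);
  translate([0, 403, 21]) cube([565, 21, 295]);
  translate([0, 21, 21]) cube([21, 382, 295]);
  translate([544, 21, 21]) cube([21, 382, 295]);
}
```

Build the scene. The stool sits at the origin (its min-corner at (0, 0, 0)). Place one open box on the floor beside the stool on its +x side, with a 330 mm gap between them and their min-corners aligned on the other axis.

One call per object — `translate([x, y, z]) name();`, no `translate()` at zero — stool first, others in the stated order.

stool();
translate([683, 0, 0]) open_box();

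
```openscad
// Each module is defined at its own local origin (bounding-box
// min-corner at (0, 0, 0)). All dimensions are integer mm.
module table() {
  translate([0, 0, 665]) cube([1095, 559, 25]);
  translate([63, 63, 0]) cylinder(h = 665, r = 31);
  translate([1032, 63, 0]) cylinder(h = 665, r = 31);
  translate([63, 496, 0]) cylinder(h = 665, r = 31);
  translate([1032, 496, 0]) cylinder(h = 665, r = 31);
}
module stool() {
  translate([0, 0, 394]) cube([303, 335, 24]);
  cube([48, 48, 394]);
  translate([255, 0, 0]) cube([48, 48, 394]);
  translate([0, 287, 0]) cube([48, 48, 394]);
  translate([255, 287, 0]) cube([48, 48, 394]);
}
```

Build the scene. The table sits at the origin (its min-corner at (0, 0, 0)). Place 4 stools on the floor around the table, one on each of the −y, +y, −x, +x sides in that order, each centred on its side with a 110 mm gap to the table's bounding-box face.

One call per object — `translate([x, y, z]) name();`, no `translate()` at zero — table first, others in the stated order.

table();
translate([396, -445, 0]) stool();
translate([396, 669, 0]) stool();
translate([-413, 112, 0]) stool();
translate([1205, 112, 0]) stool();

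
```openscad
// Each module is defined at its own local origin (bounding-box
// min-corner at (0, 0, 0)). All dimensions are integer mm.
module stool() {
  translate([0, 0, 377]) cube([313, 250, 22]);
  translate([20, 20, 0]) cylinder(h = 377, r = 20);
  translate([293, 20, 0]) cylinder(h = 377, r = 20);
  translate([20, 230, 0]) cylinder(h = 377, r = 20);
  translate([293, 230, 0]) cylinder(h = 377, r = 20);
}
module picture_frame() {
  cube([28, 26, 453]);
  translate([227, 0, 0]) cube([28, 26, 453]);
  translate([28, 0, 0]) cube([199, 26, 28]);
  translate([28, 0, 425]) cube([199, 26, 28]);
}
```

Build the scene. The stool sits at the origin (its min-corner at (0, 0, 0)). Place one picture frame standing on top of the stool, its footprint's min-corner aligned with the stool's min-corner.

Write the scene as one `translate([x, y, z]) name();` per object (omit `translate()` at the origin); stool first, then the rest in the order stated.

stool();
translate([0, 0, 399]) picture_frame();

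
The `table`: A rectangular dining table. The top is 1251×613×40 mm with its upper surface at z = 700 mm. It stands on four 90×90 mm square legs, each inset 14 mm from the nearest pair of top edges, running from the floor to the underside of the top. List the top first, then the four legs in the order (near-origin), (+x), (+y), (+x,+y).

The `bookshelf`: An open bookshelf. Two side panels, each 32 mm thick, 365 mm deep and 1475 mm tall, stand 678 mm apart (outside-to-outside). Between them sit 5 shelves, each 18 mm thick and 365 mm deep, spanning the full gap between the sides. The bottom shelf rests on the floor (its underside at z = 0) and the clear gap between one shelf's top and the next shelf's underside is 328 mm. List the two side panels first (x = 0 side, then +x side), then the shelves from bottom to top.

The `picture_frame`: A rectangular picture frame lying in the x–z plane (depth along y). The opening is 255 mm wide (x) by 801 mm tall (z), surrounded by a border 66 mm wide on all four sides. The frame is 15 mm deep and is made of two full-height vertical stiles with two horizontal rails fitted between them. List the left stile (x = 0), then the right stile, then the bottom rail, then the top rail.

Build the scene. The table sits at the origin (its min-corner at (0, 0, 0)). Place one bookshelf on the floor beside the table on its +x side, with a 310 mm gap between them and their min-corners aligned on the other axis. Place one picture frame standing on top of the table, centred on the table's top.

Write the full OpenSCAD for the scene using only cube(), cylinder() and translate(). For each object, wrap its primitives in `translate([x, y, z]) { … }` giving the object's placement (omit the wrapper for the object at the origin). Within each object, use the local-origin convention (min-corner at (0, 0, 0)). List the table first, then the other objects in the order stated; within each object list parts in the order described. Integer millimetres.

translate([0, 0, 660]) cube([1251, 613, 40]);
translate([14, 14, 0]) cube([90, 90, 660]);
translate([1147, 14, 0]) cube([90, 90, 660]);
translate([14, 509, 0]) cube([90, 90, 660]);
translate([1147, 509, 0]) cube([90, 90, 660]);
translate([1561, 0, 0]) {
  cube([32, 365, 1475]);
  translate([646, 0, 0]) cube([32, 365, 1475]);
  translate([32, 0, 0]) cube([614, 365, 18]);
  translate([32, 0, 346]) cube([614, 365, 18]);
  translate([32, 0, 692]) cube([614, 365, 18]);
  translate([32, 0, 1038]) cube([614, 365, 18]);
  translate([32, 0, 1384]) cube([614, 365, 18]);
}
translate([432, 299, 700]) {
  cube([66, 15, 933]);
  translate([321, 0, 0]) cube([66, 15, 933]);
  translate([66, 0, 0]) cube([255, 15, 66]);
  translate([66, 0, 867]) cube([255, 15, 66]);
}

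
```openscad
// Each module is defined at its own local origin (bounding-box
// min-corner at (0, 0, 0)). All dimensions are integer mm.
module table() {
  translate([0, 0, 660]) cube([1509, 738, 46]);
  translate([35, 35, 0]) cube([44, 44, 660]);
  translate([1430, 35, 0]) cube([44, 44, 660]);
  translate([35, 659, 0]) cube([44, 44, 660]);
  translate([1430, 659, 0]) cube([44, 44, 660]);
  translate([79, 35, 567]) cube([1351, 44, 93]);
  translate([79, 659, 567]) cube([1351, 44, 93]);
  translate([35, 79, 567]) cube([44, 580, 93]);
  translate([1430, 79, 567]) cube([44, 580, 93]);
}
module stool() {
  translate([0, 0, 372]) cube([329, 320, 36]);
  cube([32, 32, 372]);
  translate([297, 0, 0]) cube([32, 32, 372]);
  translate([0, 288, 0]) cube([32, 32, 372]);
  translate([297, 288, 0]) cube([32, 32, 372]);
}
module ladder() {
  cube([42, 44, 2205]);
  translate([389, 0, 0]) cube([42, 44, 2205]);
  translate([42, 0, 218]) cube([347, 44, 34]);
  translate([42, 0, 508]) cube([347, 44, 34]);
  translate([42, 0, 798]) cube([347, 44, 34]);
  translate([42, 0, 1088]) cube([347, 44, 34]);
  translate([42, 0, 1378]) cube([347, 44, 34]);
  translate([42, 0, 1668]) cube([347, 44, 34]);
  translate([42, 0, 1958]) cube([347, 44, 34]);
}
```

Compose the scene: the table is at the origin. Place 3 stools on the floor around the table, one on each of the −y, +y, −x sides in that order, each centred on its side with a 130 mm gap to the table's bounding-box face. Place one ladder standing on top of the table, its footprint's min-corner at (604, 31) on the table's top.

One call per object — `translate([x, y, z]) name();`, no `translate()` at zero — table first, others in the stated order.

table();
translate([590, -450, 0]) stool();
translate([590, 868, 0]) stool();
translate([-459, 209, 0]) stool();
translate([604, 31, 706]) ladder();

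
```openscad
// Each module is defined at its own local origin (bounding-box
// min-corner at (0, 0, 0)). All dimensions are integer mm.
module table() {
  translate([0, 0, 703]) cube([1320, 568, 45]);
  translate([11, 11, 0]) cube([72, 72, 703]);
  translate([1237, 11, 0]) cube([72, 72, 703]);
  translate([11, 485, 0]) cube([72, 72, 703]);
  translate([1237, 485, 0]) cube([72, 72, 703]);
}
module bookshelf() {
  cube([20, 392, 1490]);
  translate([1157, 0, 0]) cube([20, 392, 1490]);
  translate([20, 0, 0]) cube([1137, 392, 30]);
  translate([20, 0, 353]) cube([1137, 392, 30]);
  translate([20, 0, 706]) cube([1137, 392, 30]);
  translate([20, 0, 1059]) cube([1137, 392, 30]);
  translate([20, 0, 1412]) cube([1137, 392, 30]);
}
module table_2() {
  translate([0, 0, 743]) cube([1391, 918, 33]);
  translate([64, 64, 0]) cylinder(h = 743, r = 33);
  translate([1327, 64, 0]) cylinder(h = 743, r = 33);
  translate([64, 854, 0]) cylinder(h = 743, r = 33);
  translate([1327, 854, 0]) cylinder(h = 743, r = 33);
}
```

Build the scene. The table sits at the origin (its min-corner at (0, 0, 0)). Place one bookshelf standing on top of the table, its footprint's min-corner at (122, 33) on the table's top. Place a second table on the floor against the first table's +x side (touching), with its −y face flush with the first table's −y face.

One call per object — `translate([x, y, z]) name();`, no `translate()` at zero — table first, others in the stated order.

table();
translate([122, 33, 748]) bookshelf();
translate([1320, 0, 0]) table_2();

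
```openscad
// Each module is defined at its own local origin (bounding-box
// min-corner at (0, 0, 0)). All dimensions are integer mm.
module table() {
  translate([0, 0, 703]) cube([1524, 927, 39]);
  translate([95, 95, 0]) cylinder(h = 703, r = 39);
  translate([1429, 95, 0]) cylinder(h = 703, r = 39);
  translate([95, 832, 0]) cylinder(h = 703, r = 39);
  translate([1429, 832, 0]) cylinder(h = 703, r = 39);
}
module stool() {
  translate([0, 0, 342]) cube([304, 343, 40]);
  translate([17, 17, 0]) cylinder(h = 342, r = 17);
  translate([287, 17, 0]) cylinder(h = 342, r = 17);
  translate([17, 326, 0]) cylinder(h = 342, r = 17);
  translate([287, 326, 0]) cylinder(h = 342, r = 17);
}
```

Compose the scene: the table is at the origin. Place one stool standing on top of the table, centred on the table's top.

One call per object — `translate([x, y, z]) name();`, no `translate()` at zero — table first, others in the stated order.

table();
translate([610, 292, 742]) stool();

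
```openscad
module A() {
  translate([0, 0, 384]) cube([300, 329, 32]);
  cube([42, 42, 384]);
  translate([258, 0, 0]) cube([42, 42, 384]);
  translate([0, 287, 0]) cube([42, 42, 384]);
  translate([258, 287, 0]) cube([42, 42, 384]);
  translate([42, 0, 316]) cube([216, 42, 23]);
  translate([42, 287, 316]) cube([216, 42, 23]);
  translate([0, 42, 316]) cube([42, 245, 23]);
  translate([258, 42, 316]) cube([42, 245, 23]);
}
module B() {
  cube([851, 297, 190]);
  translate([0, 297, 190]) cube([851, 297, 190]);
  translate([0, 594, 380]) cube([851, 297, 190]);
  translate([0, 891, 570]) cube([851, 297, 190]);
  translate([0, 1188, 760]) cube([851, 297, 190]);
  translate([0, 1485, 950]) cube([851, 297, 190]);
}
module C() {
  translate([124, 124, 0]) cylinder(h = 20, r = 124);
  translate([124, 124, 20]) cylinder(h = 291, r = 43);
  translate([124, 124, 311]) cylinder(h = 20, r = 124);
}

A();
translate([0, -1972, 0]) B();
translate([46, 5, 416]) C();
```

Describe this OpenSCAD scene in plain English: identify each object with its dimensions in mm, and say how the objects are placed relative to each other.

A is a simple wooden stool: a rectangular seat 300 mm (x) by 329 mm (y), 32 mm thick, top face at z = 416 mm, on four square legs, each 42×42 mm in cross-section. The legs rest on z = 0, each flush with a corner of the seat. Four stretchers, 42 mm wide and 23 mm tall, connect adjacent legs with their undersides at z = 316 mm, each running between the inner faces of the legs it joins and aligned with the legs' outer faces on the other axis.

B is a straight staircase of 6 solid steps. Each step is 851 mm wide (x), 297 mm deep (y, the going) and 190 mm tall (the rise). The first step rests on the floor; each subsequent step sits one going further in +y and one rise higher in +z, directly behind and above the previous step with no overlap.

C is a spool: two coaxial disc flanges of radius 124 mm and thickness 20 mm, joined by a core cylinder of radius 43 mm and height 291 mm. The lower flange rests on z = 0 and the three cylinders share a vertical axis.

The staircase is on the floor beside the stool on its −y side. The spool is on top of the stool.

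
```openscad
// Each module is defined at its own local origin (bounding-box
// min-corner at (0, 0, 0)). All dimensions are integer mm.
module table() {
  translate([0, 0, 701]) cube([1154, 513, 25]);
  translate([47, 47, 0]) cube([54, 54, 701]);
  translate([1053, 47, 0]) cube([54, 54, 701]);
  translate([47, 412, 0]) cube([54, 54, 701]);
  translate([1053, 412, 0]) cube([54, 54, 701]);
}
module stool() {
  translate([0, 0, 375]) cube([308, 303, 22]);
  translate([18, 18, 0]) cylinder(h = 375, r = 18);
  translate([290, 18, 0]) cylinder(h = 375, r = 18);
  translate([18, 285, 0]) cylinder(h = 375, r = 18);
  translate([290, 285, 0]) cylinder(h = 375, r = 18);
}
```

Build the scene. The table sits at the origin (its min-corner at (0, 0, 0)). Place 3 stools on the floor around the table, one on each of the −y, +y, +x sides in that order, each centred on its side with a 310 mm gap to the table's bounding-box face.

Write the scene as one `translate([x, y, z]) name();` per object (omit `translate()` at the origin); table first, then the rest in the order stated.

table();
translate([423, -613, 0]) stool();
translate([423, 823, 0]) stool();
translate([1464, 105, 0]) stool();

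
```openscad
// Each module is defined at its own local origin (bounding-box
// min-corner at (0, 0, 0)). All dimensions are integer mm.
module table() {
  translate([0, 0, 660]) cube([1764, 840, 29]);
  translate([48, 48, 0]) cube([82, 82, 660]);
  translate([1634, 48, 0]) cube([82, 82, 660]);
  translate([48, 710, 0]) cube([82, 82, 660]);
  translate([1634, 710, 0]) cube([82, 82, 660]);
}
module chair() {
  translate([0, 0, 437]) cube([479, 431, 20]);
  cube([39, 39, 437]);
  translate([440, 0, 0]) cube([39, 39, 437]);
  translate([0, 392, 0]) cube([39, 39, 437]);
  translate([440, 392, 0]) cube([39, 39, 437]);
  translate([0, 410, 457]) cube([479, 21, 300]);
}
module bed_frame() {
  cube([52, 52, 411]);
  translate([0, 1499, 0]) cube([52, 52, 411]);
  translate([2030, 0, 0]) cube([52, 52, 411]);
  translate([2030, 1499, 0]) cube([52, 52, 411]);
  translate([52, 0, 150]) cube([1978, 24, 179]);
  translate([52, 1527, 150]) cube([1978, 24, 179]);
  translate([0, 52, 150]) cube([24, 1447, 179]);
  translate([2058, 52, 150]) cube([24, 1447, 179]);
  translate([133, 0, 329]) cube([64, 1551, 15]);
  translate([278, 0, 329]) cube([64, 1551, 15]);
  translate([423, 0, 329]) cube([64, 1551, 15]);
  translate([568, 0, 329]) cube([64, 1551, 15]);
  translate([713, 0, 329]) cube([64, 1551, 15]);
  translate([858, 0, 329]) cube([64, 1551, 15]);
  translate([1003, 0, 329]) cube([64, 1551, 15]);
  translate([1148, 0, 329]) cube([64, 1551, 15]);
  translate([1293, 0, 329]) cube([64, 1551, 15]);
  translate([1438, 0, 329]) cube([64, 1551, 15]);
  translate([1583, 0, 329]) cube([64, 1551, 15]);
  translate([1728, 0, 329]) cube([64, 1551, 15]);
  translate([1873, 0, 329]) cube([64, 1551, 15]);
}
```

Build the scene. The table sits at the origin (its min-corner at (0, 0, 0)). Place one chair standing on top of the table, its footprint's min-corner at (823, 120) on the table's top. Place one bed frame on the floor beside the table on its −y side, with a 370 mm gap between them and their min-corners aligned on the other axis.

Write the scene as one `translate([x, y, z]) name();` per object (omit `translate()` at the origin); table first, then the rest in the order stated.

table();
translate([823, 120, 689]) chair();
translate([0, -1921, 0]) bed_frame();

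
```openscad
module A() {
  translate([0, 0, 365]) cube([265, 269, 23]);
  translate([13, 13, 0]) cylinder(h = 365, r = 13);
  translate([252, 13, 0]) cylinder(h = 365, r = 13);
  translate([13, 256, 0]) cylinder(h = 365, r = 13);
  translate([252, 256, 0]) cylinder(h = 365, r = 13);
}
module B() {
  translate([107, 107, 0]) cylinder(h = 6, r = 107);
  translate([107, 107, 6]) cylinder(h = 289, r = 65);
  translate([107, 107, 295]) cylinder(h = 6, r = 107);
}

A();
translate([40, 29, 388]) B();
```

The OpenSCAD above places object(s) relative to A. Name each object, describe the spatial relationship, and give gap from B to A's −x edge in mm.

The spool's min-x is at 40; the stool's min-x is 0; gap = 40 mm.

A is a stool. B is a spool. The spool is on top of the stool. The gap from the spool to the stool's −x edge is 40 mm.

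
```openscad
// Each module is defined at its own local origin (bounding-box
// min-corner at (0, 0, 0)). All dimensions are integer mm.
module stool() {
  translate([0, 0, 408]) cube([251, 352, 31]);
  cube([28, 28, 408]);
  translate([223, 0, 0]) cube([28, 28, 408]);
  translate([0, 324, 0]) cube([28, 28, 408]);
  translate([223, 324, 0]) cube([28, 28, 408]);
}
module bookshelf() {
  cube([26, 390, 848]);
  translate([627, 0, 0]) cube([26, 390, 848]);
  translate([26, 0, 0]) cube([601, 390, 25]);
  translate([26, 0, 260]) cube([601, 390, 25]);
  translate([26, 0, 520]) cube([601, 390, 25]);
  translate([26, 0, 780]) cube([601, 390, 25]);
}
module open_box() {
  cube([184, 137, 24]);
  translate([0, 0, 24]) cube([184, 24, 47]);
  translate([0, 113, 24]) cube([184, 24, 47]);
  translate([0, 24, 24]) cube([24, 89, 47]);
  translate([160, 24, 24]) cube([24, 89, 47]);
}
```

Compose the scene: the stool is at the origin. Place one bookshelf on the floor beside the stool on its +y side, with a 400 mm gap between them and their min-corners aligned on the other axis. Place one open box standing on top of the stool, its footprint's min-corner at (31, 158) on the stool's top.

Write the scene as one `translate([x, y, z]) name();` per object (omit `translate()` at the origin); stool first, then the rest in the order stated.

stool();
translate([0, 752, 0]) bookshelf();
translate([31, 158, 439]) open_box();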